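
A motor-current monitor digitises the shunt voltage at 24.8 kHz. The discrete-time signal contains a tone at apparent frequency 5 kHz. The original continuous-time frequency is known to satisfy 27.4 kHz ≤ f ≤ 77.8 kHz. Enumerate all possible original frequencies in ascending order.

29.8 kHz, 44.6 kHz, 54.6 kHz, 69.4 kHz

Frequencies that alias to 5 kHz are k·fs ± 5 kHz for integer k ≥ 0.
k=0: 5 kHz.
k=1: 19.8 kHz, 29.8 kHz.
k=2: 44.6 kHz, 54.6 kHz.
k=3: 69.4 kHz, 79.4 kHz.
k=4: 94.2 kHz, 104.2 kHz.
Within [27.4 kHz, 77.8 kHz]: 29.8 kHz, 44.6 kHz, 54.6 kHz, 69.4 kHz.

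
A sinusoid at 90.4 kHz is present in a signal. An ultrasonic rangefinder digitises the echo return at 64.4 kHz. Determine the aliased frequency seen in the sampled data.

26 kHz

90.4 kHz mod fs = 26 kHz.
26 kHz ≤ fs/2 = 32.2 kHz, appears at 26 kHz.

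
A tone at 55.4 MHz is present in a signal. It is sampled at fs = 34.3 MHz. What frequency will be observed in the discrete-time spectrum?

13.2 MHz

55.4 MHz mod fs = 21.1 MHz.
21.1 MHz > fs/2 = 17.15 MHz, folds to fs − 21.1 MHz = 13.2 MHz.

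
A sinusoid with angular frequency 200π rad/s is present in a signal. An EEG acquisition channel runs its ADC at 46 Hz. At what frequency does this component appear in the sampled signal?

ω = 200π rad/s → f = ω/(2π) = 100 Hz.
100 Hz mod fs = 8 Hz.
8 Hz ≤ fs/2 = 23 Hz, appears at 8 Hz.

8 Hz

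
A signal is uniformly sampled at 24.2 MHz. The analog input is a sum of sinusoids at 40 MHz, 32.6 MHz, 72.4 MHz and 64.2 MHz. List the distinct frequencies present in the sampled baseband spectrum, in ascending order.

0.2 MHz, 8.4 MHz

fs/2 = 12.1 MHz.
40 MHz mod fs = 15.8 MHz.
15.8 MHz > fs/2 = 12.1 MHz, folds to fs − 15.8 MHz = 8.4 MHz.
32.6 MHz mod fs = 8.4 MHz.
8.4 MHz ≤ fs/2 = 12.1 MHz, appears at 8.4 MHz.
72.4 MHz mod fs = 24 MHz.
24 MHz > fs/2 = 12.1 MHz, folds to fs − 24 MHz = 0.2 MHz.
64.2 MHz mod fs = 15.8 MHz.
15.8 MHz > fs/2 = 12.1 MHz, folds to fs − 15.8 MHz = 8.4 MHz.
Distinct values: {0.2 MHz, 8.4 MHz}.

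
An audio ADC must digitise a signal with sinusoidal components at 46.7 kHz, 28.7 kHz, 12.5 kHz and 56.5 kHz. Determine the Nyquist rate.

113 kHz

Highest-frequency component: 56.5 kHz.
Nyquist rate = 2 × 56.5 kHz = 113 kHz.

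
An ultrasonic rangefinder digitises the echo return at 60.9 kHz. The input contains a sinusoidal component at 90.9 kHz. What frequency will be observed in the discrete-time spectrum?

30 kHz

90.9 kHz mod fs = 30 kHz.
30 kHz ≤ fs/2 = 30.45 kHz, appears at 30 kHz.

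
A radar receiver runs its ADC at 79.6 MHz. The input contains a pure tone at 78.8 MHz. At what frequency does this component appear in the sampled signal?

78.8 MHz > fs/2 = 39.8 MHz, folds to fs − 78.8 MHz = 0.8 MHz.

0.8 MHz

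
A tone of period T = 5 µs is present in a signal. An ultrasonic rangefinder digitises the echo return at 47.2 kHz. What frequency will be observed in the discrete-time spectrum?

11.2 kHz

T = 5 µs → f = 1/T = 200 kHz.
200 kHz mod fs = 11.2 kHz.
11.2 kHz ≤ fs/2 = 23.6 kHz, appears at 11.2 kHz.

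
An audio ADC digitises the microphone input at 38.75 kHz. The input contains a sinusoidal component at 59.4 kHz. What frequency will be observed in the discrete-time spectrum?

59.4 kHz mod fs = 20.65 kHz.
20.65 kHz > fs/2 = 19.375 kHz, folds to fs − 20.65 kHz = 18.1 kHz.

18.1 kHz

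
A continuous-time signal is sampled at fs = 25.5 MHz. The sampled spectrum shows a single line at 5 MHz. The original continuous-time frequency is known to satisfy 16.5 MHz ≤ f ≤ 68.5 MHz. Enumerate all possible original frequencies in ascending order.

20.5 MHz, 30.5 MHz, 46 MHz, 56 MHz

Frequencies that alias to 5 MHz are k·fs ± 5 MHz for integer k ≥ 0.
k=0: 5 MHz.
k=1: 20.5 MHz, 30.5 MHz.
k=2: 46 MHz, 56 MHz.
k=3: 71.5 MHz, 81.5 MHz.
Within [16.5 MHz, 68.5 MHz]: 20.5 MHz, 30.5 MHz, 46 MHz, 56 MHz.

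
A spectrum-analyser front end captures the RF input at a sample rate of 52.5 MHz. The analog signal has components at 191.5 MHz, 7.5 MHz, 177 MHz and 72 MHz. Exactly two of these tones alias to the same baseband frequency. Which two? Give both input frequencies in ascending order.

fs/2 = 26.25 MHz.
191.5 MHz mod fs = 34 MHz.
34 MHz > fs/2 = 26.25 MHz, folds to fs − 34 MHz = 18.5 MHz.
7.5 MHz ≤ fs/2 = 26.25 MHz, passes unchanged.
177 MHz mod fs = 19.5 MHz.
19.5 MHz ≤ fs/2 = 26.25 MHz, appears at 19.5 MHz.
72 MHz mod fs = 19.5 MHz.
19.5 MHz ≤ fs/2 = 26.25 MHz, appears at 19.5 MHz.
72 MHz and 177 MHz both map to 19.5 MHz.

72 MHz, 177 MHz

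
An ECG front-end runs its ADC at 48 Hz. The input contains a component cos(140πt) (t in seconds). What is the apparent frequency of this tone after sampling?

22 Hz

ω = 140π rad/s → f = ω/(2π) = 70 Hz.
70 Hz mod fs = 22 Hz.
22 Hz ≤ fs/2 = 24 Hz, appears at 22 Hz.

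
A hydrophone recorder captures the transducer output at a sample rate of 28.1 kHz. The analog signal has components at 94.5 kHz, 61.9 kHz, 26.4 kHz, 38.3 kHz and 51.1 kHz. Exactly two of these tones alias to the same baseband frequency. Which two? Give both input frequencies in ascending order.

fs/2 = 14.05 kHz.
94.5 kHz mod fs = 10.2 kHz.
10.2 kHz ≤ fs/2 = 14.05 kHz, appears at 10.2 kHz.
61.9 kHz mod fs = 5.7 kHz.
5.7 kHz ≤ fs/2 = 14.05 kHz, appears at 5.7 kHz.
26.4 kHz > fs/2 = 14.05 kHz, folds to fs − 26.4 kHz = 1.7 kHz.
38.3 kHz mod fs = 10.2 kHz.
10.2 kHz ≤ fs/2 = 14.05 kHz, appears at 10.2 kHz.
51.1 kHz mod fs = 23 kHz.
23 kHz > fs/2 = 14.05 kHz, folds to fs − 23 kHz = 5.1 kHz.
38.3 kHz and 94.5 kHz both map to 10.2 kHz.

38.3 kHz, 94.5 kHz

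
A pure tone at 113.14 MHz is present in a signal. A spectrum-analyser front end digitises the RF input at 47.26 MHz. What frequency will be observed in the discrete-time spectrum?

113.14 MHz mod fs = 18.62 MHz.
18.62 MHz ≤ fs/2 = 23.63 MHz, appears at 18.62 MHz.

18.62 MHz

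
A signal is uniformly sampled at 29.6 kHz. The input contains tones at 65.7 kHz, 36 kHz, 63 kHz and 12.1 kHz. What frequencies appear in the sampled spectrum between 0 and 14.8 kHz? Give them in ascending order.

fs/2 = 14.8 kHz.
65.7 kHz mod fs = 6.5 kHz.
6.5 kHz ≤ fs/2 = 14.8 kHz, appears at 6.5 kHz.
36 kHz mod fs = 6.4 kHz.
6.4 kHz ≤ fs/2 = 14.8 kHz, appears at 6.4 kHz.
63 kHz mod fs = 3.8 kHz.
3.8 kHz ≤ fs/2 = 14.8 kHz, appears at 3.8 kHz.
12.1 kHz ≤ fs/2 = 14.8 kHz, passes unchanged.
Distinct values: {3.8 kHz, 6.4 kHz, 6.5 kHz, 12.1 kHz}.

3.8 kHz, 6.4 kHz, 6.5 kHz, 12.1 kHz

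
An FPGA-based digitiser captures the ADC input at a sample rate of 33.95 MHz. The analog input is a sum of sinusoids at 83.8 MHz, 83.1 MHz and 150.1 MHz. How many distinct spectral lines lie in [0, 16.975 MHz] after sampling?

3

fs/2 = 16.975 MHz.
83.8 MHz mod fs = 15.9 MHz.
15.9 MHz ≤ fs/2 = 16.975 MHz, appears at 15.9 MHz.
83.1 MHz mod fs = 15.2 MHz.
15.2 MHz ≤ fs/2 = 16.975 MHz, appears at 15.2 MHz.
150.1 MHz mod fs = 14.3 MHz.
14.3 MHz ≤ fs/2 = 16.975 MHz, appears at 14.3 MHz.
Distinct values: {14.3 MHz, 15.2 MHz, 15.9 MHz} → 3.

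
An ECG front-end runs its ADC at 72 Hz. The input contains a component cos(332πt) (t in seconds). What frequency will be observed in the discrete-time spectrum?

ω = 332π rad/s → f = ω/(2π) = 166 Hz.
166 Hz mod fs = 22 Hz.
22 Hz ≤ fs/2 = 36 Hz, appears at 22 Hz.

22 Hz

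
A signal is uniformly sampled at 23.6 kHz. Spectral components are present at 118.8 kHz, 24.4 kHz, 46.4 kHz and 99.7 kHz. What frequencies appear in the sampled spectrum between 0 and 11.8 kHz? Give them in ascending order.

0.8 kHz, 5.3 kHz

fs/2 = 11.8 kHz.
118.8 kHz mod fs = 0.8 kHz.
0.8 kHz ≤ fs/2 = 11.8 kHz, appears at 0.8 kHz.
24.4 kHz mod fs = 0.8 kHz.
0.8 kHz ≤ fs/2 = 11.8 kHz, appears at 0.8 kHz.
46.4 kHz mod fs = 22.8 kHz.
22.8 kHz > fs/2 = 11.8 kHz, folds to fs − 22.8 kHz = 0.8 kHz.
99.7 kHz mod fs = 5.3 kHz.
5.3 kHz ≤ fs/2 = 11.8 kHz, appears at 5.3 kHz.
Distinct values: {0.8 kHz, 5.3 kHz}.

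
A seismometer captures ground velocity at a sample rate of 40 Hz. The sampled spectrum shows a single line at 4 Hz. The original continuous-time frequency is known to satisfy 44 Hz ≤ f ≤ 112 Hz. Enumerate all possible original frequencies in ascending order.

44 Hz, 76 Hz, 84 Hz

Frequencies that alias to 4 Hz are k·fs ± 4 Hz for integer k ≥ 0.
k=0: 4 Hz.
k=1: 36 Hz, 44 Hz.
k=2: 76 Hz, 84 Hz.
k=3: 116 Hz, 124 Hz.
Within [44 Hz, 112 Hz]: 44 Hz, 76 Hz, 84 Hz.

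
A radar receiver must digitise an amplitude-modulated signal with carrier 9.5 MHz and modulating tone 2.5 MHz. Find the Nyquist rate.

AM sidebands sit at fc ± fm = 7 MHz and 12 MHz.
Highest-frequency component: 12 MHz.
Nyquist rate = 2 × 12 MHz = 24 MHz.

24 MHz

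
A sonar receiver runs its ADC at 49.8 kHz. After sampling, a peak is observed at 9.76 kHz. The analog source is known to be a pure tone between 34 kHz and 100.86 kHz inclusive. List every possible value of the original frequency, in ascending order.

Frequencies that alias to 9.76 kHz are k·fs ± 9.76 kHz for integer k ≥ 0.
k=0: 9.76 kHz.
k=1: 40.04 kHz, 59.56 kHz.
k=2: 89.84 kHz, 109.36 kHz.
k=3: 139.64 kHz, 159.16 kHz.
Within [34 kHz, 100.86 kHz]: 40.04 kHz, 59.56 kHz, 89.84 kHz.

40.04 kHz, 59.56 kHz, 89.84 kHz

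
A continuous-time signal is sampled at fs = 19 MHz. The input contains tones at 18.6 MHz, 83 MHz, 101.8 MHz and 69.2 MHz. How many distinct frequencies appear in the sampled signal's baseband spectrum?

fs/2 = 9.5 MHz.
18.6 MHz > fs/2 = 9.5 MHz, folds to fs − 18.6 MHz = 0.4 MHz.
83 MHz mod fs = 7 MHz.
7 MHz ≤ fs/2 = 9.5 MHz, appears at 7 MHz.
101.8 MHz mod fs = 6.8 MHz.
6.8 MHz ≤ fs/2 = 9.5 MHz, appears at 6.8 MHz.
69.2 MHz mod fs = 12.2 MHz.
12.2 MHz > fs/2 = 9.5 MHz, folds to fs − 12.2 MHz = 6.8 MHz.
Distinct values: {0.4 MHz, 6.8 MHz, 7 MHz} → 3.

3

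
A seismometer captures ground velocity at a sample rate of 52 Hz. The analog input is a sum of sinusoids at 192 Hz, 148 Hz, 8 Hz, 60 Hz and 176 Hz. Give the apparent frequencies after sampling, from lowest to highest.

fs/2 = 26 Hz.
192 Hz mod fs = 36 Hz.
36 Hz > fs/2 = 26 Hz, folds to fs − 36 Hz = 16 Hz.
148 Hz mod fs = 44 Hz.
44 Hz > fs/2 = 26 Hz, folds to fs − 44 Hz = 8 Hz.
8 Hz ≤ fs/2 = 26 Hz, passes unchanged.
60 Hz mod fs = 8 Hz.
8 Hz ≤ fs/2 = 26 Hz, appears at 8 Hz.
176 Hz mod fs = 20 Hz.
20 Hz ≤ fs/2 = 26 Hz, appears at 20 Hz.
Distinct values: {8 Hz, 16 Hz, 20 Hz}.

8 Hz, 16 Hz, 20 Hz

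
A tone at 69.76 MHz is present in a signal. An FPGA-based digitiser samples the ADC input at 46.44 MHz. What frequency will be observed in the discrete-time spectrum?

69.76 MHz mod fs = 23.32 MHz.
23.32 MHz > fs/2 = 23.22 MHz, folds to fs − 23.32 MHz = 23.12 MHz.

23.12 MHz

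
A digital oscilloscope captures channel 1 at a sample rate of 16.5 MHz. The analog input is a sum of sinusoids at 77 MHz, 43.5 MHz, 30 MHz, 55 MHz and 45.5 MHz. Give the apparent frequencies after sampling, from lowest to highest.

fs/2 = 8.25 MHz.
77 MHz mod fs = 11 MHz.
11 MHz > fs/2 = 8.25 MHz, folds to fs − 11 MHz = 5.5 MHz.
43.5 MHz mod fs = 10.5 MHz.
10.5 MHz > fs/2 = 8.25 MHz, folds to fs − 10.5 MHz = 6 MHz.
30 MHz mod fs = 13.5 MHz.
13.5 MHz > fs/2 = 8.25 MHz, folds to fs − 13.5 MHz = 3 MHz.
55 MHz mod fs = 5.5 MHz.
5.5 MHz ≤ fs/2 = 8.25 MHz, appears at 5.5 MHz.
45.5 MHz mod fs = 12.5 MHz.
12.5 MHz > fs/2 = 8.25 MHz, folds to fs − 12.5 MHz = 4 MHz.
Distinct values: {3 MHz, 4 MHz, 5.5 MHz, 6 MHz}.

3 MHz, 4 MHz, 5.5 MHz, 6 MHz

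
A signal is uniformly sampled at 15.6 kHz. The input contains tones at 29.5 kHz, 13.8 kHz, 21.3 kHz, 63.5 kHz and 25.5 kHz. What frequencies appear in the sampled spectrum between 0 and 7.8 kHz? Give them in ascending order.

1.1 kHz, 1.7 kHz, 1.8 kHz, 5.7 kHz

fs/2 = 7.8 kHz.
29.5 kHz mod fs = 13.9 kHz.
13.9 kHz > fs/2 = 7.8 kHz, folds to fs − 13.9 kHz = 1.7 kHz.
13.8 kHz > fs/2 = 7.8 kHz, folds to fs − 13.8 kHz = 1.8 kHz.
21.3 kHz mod fs = 5.7 kHz.
5.7 kHz ≤ fs/2 = 7.8 kHz, appears at 5.7 kHz.
63.5 kHz mod fs = 1.1 kHz.
1.1 kHz ≤ fs/2 = 7.8 kHz, appears at 1.1 kHz.
25.5 kHz mod fs = 9.9 kHz.
9.9 kHz > fs/2 = 7.8 kHz, folds to fs − 9.9 kHz = 5.7 kHz.
Distinct values: {1.1 kHz, 1.7 kHz, 1.8 kHz, 5.7 kHz}.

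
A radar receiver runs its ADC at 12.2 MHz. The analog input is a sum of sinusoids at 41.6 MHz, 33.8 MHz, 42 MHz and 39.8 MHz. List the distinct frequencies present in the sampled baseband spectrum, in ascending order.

fs/2 = 6.1 MHz.
41.6 MHz mod fs = 5 MHz.
5 MHz ≤ fs/2 = 6.1 MHz, appears at 5 MHz.
33.8 MHz mod fs = 9.4 MHz.
9.4 MHz > fs/2 = 6.1 MHz, folds to fs − 9.4 MHz = 2.8 MHz.
42 MHz mod fs = 5.4 MHz.
5.4 MHz ≤ fs/2 = 6.1 MHz, appears at 5.4 MHz.
39.8 MHz mod fs = 3.2 MHz.
3.2 MHz ≤ fs/2 = 6.1 MHz, appears at 3.2 MHz.
Distinct values: {2.8 MHz, 3.2 MHz, 5 MHz, 5.4 MHz}.

2.8 MHz, 3.2 MHz, 5 MHz, 5.4 MHz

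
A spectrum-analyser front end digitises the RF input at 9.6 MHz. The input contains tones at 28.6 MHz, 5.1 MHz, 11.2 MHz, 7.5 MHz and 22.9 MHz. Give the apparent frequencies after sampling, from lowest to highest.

0.2 MHz, 1.6 MHz, 2.1 MHz, 3.7 MHz, 4.5 MHz

fs/2 = 4.8 MHz.
28.6 MHz mod fs = 9.4 MHz.
9.4 MHz > fs/2 = 4.8 MHz, folds to fs − 9.4 MHz = 0.2 MHz.
5.1 MHz > fs/2 = 4.8 MHz, folds to fs − 5.1 MHz = 4.5 MHz.
11.2 MHz mod fs = 1.6 MHz.
1.6 MHz ≤ fs/2 = 4.8 MHz, appears at 1.6 MHz.
7.5 MHz > fs/2 = 4.8 MHz, folds to fs − 7.5 MHz = 2.1 MHz.
22.9 MHz mod fs = 3.7 MHz.
3.7 MHz ≤ fs/2 = 4.8 MHz, appears at 3.7 MHz.
Distinct values: {0.2 MHz, 1.6 MHz, 2.1 MHz, 3.7 MHz, 4.5 MHz}.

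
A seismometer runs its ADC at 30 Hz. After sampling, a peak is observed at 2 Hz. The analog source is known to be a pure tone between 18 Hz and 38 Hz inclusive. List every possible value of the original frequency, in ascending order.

28 Hz, 32 Hz

Frequencies that alias to 2 Hz are k·fs ± 2 Hz for integer k ≥ 0.
k=0: 2 Hz.
k=1: 28 Hz, 32 Hz.
k=2: 58 Hz, 62 Hz.
Within [18 Hz, 38 Hz]: 28 Hz, 32 Hz.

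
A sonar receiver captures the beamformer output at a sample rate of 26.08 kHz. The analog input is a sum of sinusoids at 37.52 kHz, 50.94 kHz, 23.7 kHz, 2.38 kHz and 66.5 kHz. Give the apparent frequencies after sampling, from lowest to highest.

fs/2 = 13.04 kHz.
37.52 kHz mod fs = 11.44 kHz.
11.44 kHz ≤ fs/2 = 13.04 kHz, appears at 11.44 kHz.
50.94 kHz mod fs = 24.86 kHz.
24.86 kHz > fs/2 = 13.04 kHz, folds to fs − 24.86 kHz = 1.22 kHz.
23.7 kHz > fs/2 = 13.04 kHz, folds to fs − 23.7 kHz = 2.38 kHz.
2.38 kHz ≤ fs/2 = 13.04 kHz, passes unchanged.
66.5 kHz mod fs = 14.34 kHz.
14.34 kHz > fs/2 = 13.04 kHz, folds to fs − 14.34 kHz = 11.74 kHz.
Distinct values: {1.22 kHz, 2.38 kHz, 11.44 kHz, 11.74 kHz}.

1.22 kHz, 2.38 kHz, 11.44 kHz, 11.74 kHz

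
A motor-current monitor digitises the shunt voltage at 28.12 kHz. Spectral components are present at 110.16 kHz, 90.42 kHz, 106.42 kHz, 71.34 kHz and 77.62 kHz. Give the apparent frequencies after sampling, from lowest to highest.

fs/2 = 14.06 kHz.
110.16 kHz mod fs = 25.8 kHz.
25.8 kHz > fs/2 = 14.06 kHz, folds to fs − 25.8 kHz = 2.32 kHz.
90.42 kHz mod fs = 6.06 kHz.
6.06 kHz ≤ fs/2 = 14.06 kHz, appears at 6.06 kHz.
106.42 kHz mod fs = 22.06 kHz.
22.06 kHz > fs/2 = 14.06 kHz, folds to fs − 22.06 kHz = 6.06 kHz.
71.34 kHz mod fs = 15.1 kHz.
15.1 kHz > fs/2 = 14.06 kHz, folds to fs − 15.1 kHz = 13.02 kHz.
77.62 kHz mod fs = 21.38 kHz.
21.38 kHz > fs/2 = 14.06 kHz, folds to fs − 21.38 kHz = 6.74 kHz.
Distinct values: {2.32 kHz, 6.06 kHz, 6.74 kHz, 13.02 kHz}.

2.32 kHz, 6.06 kHz, 6.74 kHz, 13.02 kHz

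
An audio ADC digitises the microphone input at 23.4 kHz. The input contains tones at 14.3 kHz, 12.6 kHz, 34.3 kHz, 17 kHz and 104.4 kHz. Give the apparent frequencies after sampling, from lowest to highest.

fs/2 = 11.7 kHz.
14.3 kHz > fs/2 = 11.7 kHz, folds to fs − 14.3 kHz = 9.1 kHz.
12.6 kHz > fs/2 = 11.7 kHz, folds to fs − 12.6 kHz = 10.8 kHz.
34.3 kHz mod fs = 10.9 kHz.
10.9 kHz ≤ fs/2 = 11.7 kHz, appears at 10.9 kHz.
17 kHz > fs/2 = 11.7 kHz, folds to fs − 17 kHz = 6.4 kHz.
104.4 kHz mod fs = 10.8 kHz.
10.8 kHz ≤ fs/2 = 11.7 kHz, appears at 10.8 kHz.
Distinct values: {6.4 kHz, 9.1 kHz, 10.8 kHz, 10.9 kHz}.

6.4 kHz, 9.1 kHz, 10.8 kHz, 10.9 kHz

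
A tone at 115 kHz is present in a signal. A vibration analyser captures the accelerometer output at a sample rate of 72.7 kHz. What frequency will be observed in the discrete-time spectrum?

30.4 kHz

115 kHz mod fs = 42.3 kHz.
42.3 kHz > fs/2 = 36.35 kHz, folds to fs − 42.3 kHz = 30.4 kHz.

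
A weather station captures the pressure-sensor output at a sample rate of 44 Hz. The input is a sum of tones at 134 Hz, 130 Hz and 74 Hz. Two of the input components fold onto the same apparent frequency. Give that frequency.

2 Hz

fs/2 = 22 Hz.
134 Hz mod fs = 2 Hz.
2 Hz ≤ fs/2 = 22 Hz, appears at 2 Hz.
130 Hz mod fs = 42 Hz.
42 Hz > fs/2 = 22 Hz, folds to fs − 42 Hz = 2 Hz.
74 Hz mod fs = 30 Hz.
30 Hz > fs/2 = 22 Hz, folds to fs − 30 Hz = 14 Hz.
130 Hz and 134 Hz both map to 2 Hz.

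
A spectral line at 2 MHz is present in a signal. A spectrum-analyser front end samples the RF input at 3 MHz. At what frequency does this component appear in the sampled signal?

2 MHz > fs/2 = 1.5 MHz, folds to fs − 2 MHz = 1 MHz.

1 MHz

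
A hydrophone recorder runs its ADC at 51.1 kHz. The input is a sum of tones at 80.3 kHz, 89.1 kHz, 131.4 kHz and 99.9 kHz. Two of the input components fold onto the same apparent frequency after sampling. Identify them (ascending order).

80.3 kHz, 131.4 kHz

fs/2 = 25.55 kHz.
80.3 kHz mod fs = 29.2 kHz.
29.2 kHz > fs/2 = 25.55 kHz, folds to fs − 29.2 kHz = 21.9 kHz.
89.1 kHz mod fs = 38 kHz.
38 kHz > fs/2 = 25.55 kHz, folds to fs − 38 kHz = 13.1 kHz.
131.4 kHz mod fs = 29.2 kHz.
29.2 kHz > fs/2 = 25.55 kHz, folds to fs − 29.2 kHz = 21.9 kHz.
99.9 kHz mod fs = 48.8 kHz.
48.8 kHz > fs/2 = 25.55 kHz, folds to fs − 48.8 kHz = 2.3 kHz.
80.3 kHz and 131.4 kHz both map to 21.9 kHz.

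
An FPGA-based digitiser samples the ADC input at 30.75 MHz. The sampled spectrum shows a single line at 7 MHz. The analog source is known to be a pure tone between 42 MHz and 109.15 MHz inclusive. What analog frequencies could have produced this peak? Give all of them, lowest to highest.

54.5 MHz, 68.5 MHz, 85.25 MHz, 99.25 MHz

Frequencies that alias to 7 MHz are k·fs ± 7 MHz for integer k ≥ 0.
k=0: 7 MHz.
k=1: 23.75 MHz, 37.75 MHz.
k=2: 54.5 MHz, 68.5 MHz.
k=3: 85.25 MHz, 99.25 MHz.
k=4: 116 MHz, 130 MHz.
Within [42 MHz, 109.15 MHz]: 54.5 MHz, 68.5 MHz, 85.25 MHz, 99.25 MHz.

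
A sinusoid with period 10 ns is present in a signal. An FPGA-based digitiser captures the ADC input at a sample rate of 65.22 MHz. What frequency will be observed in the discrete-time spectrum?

30.44 MHz

T = 10 ns → f = 1/T = 100 MHz.
100 MHz mod fs = 34.78 MHz.
34.78 MHz > fs/2 = 32.61 MHz, folds to fs − 34.78 MHz = 30.44 MHz.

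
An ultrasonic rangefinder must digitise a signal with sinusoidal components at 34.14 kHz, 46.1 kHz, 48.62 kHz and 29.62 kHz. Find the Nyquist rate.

97.24 kHz

Highest-frequency component: 48.62 kHz.
Nyquist rate = 2 × 48.62 kHz = 97.24 kHz.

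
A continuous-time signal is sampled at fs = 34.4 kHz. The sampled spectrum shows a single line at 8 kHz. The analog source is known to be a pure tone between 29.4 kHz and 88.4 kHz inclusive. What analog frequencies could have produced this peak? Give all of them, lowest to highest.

42.4 kHz, 60.8 kHz, 76.8 kHz

Frequencies that alias to 8 kHz are k·fs ± 8 kHz for integer k ≥ 0.
k=0: 8 kHz.
k=1: 26.4 kHz, 42.4 kHz.
k=2: 60.8 kHz, 76.8 kHz.
k=3: 95.2 kHz, 111.2 kHz.
Within [29.4 kHz, 88.4 kHz]: 42.4 kHz, 60.8 kHz, 76.8 kHz.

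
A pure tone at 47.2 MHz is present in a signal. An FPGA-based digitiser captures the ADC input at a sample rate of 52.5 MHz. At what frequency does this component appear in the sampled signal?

47.2 MHz > fs/2 = 26.25 MHz, folds to fs − 47.2 MHz = 5.3 MHz.

5.3 MHz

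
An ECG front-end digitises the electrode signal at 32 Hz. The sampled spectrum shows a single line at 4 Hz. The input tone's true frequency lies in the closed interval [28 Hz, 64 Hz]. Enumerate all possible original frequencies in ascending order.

Frequencies that alias to 4 Hz are k·fs ± 4 Hz for integer k ≥ 0.
k=0: 4 Hz.
k=1: 28 Hz, 36 Hz.
k=2: 60 Hz, 68 Hz.
k=3: 92 Hz, 100 Hz.
Within [28 Hz, 64 Hz]: 28 Hz, 36 Hz, 60 Hz.

28 Hz, 36 Hz, 60 Hz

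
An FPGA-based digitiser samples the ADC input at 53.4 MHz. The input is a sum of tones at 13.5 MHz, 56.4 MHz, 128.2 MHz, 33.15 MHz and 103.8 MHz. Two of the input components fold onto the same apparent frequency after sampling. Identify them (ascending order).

fs/2 = 26.7 MHz.
13.5 MHz ≤ fs/2 = 26.7 MHz, passes unchanged.
56.4 MHz mod fs = 3 MHz.
3 MHz ≤ fs/2 = 26.7 MHz, appears at 3 MHz.
128.2 MHz mod fs = 21.4 MHz.
21.4 MHz ≤ fs/2 = 26.7 MHz, appears at 21.4 MHz.
33.15 MHz > fs/2 = 26.7 MHz, folds to fs − 33.15 MHz = 20.25 MHz.
103.8 MHz mod fs = 50.4 MHz.
50.4 MHz > fs/2 = 26.7 MHz, folds to fs − 50.4 MHz = 3 MHz.
56.4 MHz and 103.8 MHz both map to 3 MHz.

56.4 MHz, 103.8 MHz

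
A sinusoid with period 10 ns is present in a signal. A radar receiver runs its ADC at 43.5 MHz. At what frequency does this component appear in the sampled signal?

13 MHz

T = 10 ns → f = 1/T = 100 MHz.
100 MHz mod fs = 13 MHz.
13 MHz ≤ fs/2 = 21.75 MHz, appears at 13 MHz.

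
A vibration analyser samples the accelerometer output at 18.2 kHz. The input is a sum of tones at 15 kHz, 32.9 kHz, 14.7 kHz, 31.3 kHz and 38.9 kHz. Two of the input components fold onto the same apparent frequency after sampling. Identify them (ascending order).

14.7 kHz, 32.9 kHz

fs/2 = 9.1 kHz.
15 kHz > fs/2 = 9.1 kHz, folds to fs − 15 kHz = 3.2 kHz.
32.9 kHz mod fs = 14.7 kHz.
14.7 kHz > fs/2 = 9.1 kHz, folds to fs − 14.7 kHz = 3.5 kHz.
14.7 kHz > fs/2 = 9.1 kHz, folds to fs − 14.7 kHz = 3.5 kHz.
31.3 kHz mod fs = 13.1 kHz.
13.1 kHz > fs/2 = 9.1 kHz, folds to fs − 13.1 kHz = 5.1 kHz.
38.9 kHz mod fs = 2.5 kHz.
2.5 kHz ≤ fs/2 = 9.1 kHz, appears at 2.5 kHz.
14.7 kHz and 32.9 kHz both map to 3.5 kHz.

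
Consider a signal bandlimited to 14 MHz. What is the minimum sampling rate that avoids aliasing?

Nyquist rate = 2 × 14 MHz = 28 MHz.

28 MHz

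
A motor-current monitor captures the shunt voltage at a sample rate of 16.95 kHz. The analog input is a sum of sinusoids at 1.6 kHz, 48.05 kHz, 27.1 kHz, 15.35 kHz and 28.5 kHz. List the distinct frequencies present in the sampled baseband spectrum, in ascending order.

fs/2 = 8.475 kHz.
1.6 kHz ≤ fs/2 = 8.475 kHz, passes unchanged.
48.05 kHz mod fs = 14.15 kHz.
14.15 kHz > fs/2 = 8.475 kHz, folds to fs − 14.15 kHz = 2.8 kHz.
27.1 kHz mod fs = 10.15 kHz.
10.15 kHz > fs/2 = 8.475 kHz, folds to fs − 10.15 kHz = 6.8 kHz.
15.35 kHz > fs/2 = 8.475 kHz, folds to fs − 15.35 kHz = 1.6 kHz.
28.5 kHz mod fs = 11.55 kHz.
11.55 kHz > fs/2 = 8.475 kHz, folds to fs − 11.55 kHz = 5.4 kHz.
Distinct values: {1.6 kHz, 2.8 kHz, 5.4 kHz, 6.8 kHz}.

1.6 kHz, 2.8 kHz, 5.4 kHz, 6.8 kHz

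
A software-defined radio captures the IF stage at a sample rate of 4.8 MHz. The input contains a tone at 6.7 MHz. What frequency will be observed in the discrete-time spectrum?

1.9 MHz

6.7 MHz mod fs = 1.9 MHz.
1.9 MHz ≤ fs/2 = 2.4 MHz, appears at 1.9 MHz.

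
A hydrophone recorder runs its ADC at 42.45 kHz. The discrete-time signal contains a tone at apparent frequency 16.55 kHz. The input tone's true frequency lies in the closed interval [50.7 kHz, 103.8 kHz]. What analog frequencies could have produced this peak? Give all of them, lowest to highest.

59 kHz, 68.35 kHz, 101.45 kHz

Frequencies that alias to 16.55 kHz are k·fs ± 16.55 kHz for integer k ≥ 0.
k=0: 16.55 kHz.
k=1: 25.9 kHz, 59 kHz.
k=2: 68.35 kHz, 101.45 kHz.
k=3: 110.8 kHz, 143.9 kHz.
Within [50.7 kHz, 103.8 kHz]: 59 kHz, 68.35 kHz, 101.45 kHz.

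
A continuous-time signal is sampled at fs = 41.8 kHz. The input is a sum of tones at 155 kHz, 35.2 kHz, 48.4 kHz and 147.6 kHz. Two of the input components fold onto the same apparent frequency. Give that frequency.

fs/2 = 20.9 kHz.
155 kHz mod fs = 29.6 kHz.
29.6 kHz > fs/2 = 20.9 kHz, folds to fs − 29.6 kHz = 12.2 kHz.
35.2 kHz > fs/2 = 20.9 kHz, folds to fs − 35.2 kHz = 6.6 kHz.
48.4 kHz mod fs = 6.6 kHz.
6.6 kHz ≤ fs/2 = 20.9 kHz, appears at 6.6 kHz.
147.6 kHz mod fs = 22.2 kHz.
22.2 kHz > fs/2 = 20.9 kHz, folds to fs − 22.2 kHz = 19.6 kHz.
35.2 kHz and 48.4 kHz both map to 6.6 kHz.

6.6 kHz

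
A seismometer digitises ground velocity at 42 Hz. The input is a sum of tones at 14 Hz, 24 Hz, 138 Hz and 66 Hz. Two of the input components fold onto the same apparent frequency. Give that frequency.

18 Hz

fs/2 = 21 Hz.
14 Hz ≤ fs/2 = 21 Hz, passes unchanged.
24 Hz > fs/2 = 21 Hz, folds to fs − 24 Hz = 18 Hz.
138 Hz mod fs = 12 Hz.
12 Hz ≤ fs/2 = 21 Hz, appears at 12 Hz.
66 Hz mod fs = 24 Hz.
24 Hz > fs/2 = 21 Hz, folds to fs − 24 Hz = 18 Hz.
24 Hz and 66 Hz both map to 18 Hz.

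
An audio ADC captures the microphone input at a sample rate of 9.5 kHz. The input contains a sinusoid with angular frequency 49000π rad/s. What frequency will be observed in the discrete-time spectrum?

ω = 49000π rad/s → f = ω/(2π) = 24500 Hz = 24.5 kHz.
24.5 kHz mod fs = 5.5 kHz.
5.5 kHz > fs/2 = 4.75 kHz, folds to fs − 5.5 kHz = 4 kHz.

4 kHz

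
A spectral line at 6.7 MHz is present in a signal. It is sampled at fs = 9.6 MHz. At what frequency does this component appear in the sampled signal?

2.9 MHz

6.7 MHz > fs/2 = 4.8 MHz, folds to fs − 6.7 MHz = 2.9 MHz.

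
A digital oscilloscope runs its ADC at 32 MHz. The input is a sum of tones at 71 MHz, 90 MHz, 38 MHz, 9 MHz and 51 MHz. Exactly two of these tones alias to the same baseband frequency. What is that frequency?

fs/2 = 16 MHz.
71 MHz mod fs = 7 MHz.
7 MHz ≤ fs/2 = 16 MHz, appears at 7 MHz.
90 MHz mod fs = 26 MHz.
26 MHz > fs/2 = 16 MHz, folds to fs − 26 MHz = 6 MHz.
38 MHz mod fs = 6 MHz.
6 MHz ≤ fs/2 = 16 MHz, appears at 6 MHz.
9 MHz ≤ fs/2 = 16 MHz, passes unchanged.
51 MHz mod fs = 19 MHz.
19 MHz > fs/2 = 16 MHz, folds to fs − 19 MHz = 13 MHz.
38 MHz and 90 MHz both map to 6 MHz.

6 MHz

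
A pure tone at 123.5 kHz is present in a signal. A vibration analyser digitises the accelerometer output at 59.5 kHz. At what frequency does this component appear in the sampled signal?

4.5 kHz

123.5 kHz mod fs = 4.5 kHz.
4.5 kHz ≤ fs/2 = 29.75 kHz, appears at 4.5 kHz.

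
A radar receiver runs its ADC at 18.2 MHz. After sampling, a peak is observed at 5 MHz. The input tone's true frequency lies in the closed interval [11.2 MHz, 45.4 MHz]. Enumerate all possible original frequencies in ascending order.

13.2 MHz, 23.2 MHz, 31.4 MHz, 41.4 MHz

Frequencies that alias to 5 MHz are k·fs ± 5 MHz for integer k ≥ 0.
k=0: 5 MHz.
k=1: 13.2 MHz, 23.2 MHz.
k=2: 31.4 MHz, 41.4 MHz.
k=3: 49.6 MHz, 59.6 MHz.
Within [11.2 MHz, 45.4 MHz]: 13.2 MHz, 23.2 MHz, 31.4 MHz, 41.4 MHz.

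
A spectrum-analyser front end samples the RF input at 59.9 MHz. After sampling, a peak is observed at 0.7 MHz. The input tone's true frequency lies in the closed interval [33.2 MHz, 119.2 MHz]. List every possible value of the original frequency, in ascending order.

Frequencies that alias to 0.7 MHz are k·fs ± 0.7 MHz for integer k ≥ 0.
k=0: 0.7 MHz.
k=1: 59.2 MHz, 60.6 MHz.
k=2: 119.1 MHz, 120.5 MHz.
k=3: 179 MHz, 180.4 MHz.
Within [33.2 MHz, 119.2 MHz]: 59.2 MHz, 60.6 MHz, 119.1 MHz.

59.2 MHz, 60.6 MHz, 119.1 MHz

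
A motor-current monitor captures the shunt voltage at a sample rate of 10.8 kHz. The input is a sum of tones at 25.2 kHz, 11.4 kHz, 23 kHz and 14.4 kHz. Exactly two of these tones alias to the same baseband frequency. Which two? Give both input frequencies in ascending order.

14.4 kHz, 25.2 kHz

fs/2 = 5.4 kHz.
25.2 kHz mod fs = 3.6 kHz.
3.6 kHz ≤ fs/2 = 5.4 kHz, appears at 3.6 kHz.
11.4 kHz mod fs = 0.6 kHz.
0.6 kHz ≤ fs/2 = 5.4 kHz, appears at 0.6 kHz.
23 kHz mod fs = 1.4 kHz.
1.4 kHz ≤ fs/2 = 5.4 kHz, appears at 1.4 kHz.
14.4 kHz mod fs = 3.6 kHz.
3.6 kHz ≤ fs/2 = 5.4 kHz, appears at 3.6 kHz.
14.4 kHz and 25.2 kHz both map to 3.6 kHz.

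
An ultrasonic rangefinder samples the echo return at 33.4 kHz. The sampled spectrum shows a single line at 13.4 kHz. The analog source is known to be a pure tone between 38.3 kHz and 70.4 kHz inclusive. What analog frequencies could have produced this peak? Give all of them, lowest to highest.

46.8 kHz, 53.4 kHz

Frequencies that alias to 13.4 kHz are k·fs ± 13.4 kHz for integer k ≥ 0.
k=0: 13.4 kHz.
k=1: 20 kHz, 46.8 kHz.
k=2: 53.4 kHz, 80.2 kHz.
k=3: 86.8 kHz, 113.6 kHz.
Within [38.3 kHz, 70.4 kHz]: 46.8 kHz, 53.4 kHz.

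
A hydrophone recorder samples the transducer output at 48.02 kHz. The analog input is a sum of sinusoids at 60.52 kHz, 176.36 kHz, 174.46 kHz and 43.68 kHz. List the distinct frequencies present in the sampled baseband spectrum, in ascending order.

4.34 kHz, 12.5 kHz, 15.72 kHz, 17.62 kHz

fs/2 = 24.01 kHz.
60.52 kHz mod fs = 12.5 kHz.
12.5 kHz ≤ fs/2 = 24.01 kHz, appears at 12.5 kHz.
176.36 kHz mod fs = 32.3 kHz.
32.3 kHz > fs/2 = 24.01 kHz, folds to fs − 32.3 kHz = 15.72 kHz.
174.46 kHz mod fs = 30.4 kHz.
30.4 kHz > fs/2 = 24.01 kHz, folds to fs − 30.4 kHz = 17.62 kHz.
43.68 kHz > fs/2 = 24.01 kHz, folds to fs − 43.68 kHz = 4.34 kHz.
Distinct values: {4.34 kHz, 12.5 kHz, 15.72 kHz, 17.62 kHz}.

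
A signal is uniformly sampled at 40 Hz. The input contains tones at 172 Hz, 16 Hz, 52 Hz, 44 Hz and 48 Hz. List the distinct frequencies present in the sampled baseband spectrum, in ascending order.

4 Hz, 8 Hz, 12 Hz, 16 Hz

fs/2 = 20 Hz.
172 Hz mod fs = 12 Hz.
12 Hz ≤ fs/2 = 20 Hz, appears at 12 Hz.
16 Hz ≤ fs/2 = 20 Hz, passes unchanged.
52 Hz mod fs = 12 Hz.
12 Hz ≤ fs/2 = 20 Hz, appears at 12 Hz.
44 Hz mod fs = 4 Hz.
4 Hz ≤ fs/2 = 20 Hz, appears at 4 Hz.
48 Hz mod fs = 8 Hz.
8 Hz ≤ fs/2 = 20 Hz, appears at 8 Hz.
Distinct values: {4 Hz, 8 Hz, 12 Hz, 16 Hz}.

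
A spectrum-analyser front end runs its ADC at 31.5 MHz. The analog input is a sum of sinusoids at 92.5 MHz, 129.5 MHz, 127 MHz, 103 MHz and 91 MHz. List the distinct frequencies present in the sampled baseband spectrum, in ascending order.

1 MHz, 2 MHz, 3.5 MHz, 8.5 MHz

fs/2 = 15.75 MHz.
92.5 MHz mod fs = 29.5 MHz.
29.5 MHz > fs/2 = 15.75 MHz, folds to fs − 29.5 MHz = 2 MHz.
129.5 MHz mod fs = 3.5 MHz.
3.5 MHz ≤ fs/2 = 15.75 MHz, appears at 3.5 MHz.
127 MHz mod fs = 1 MHz.
1 MHz ≤ fs/2 = 15.75 MHz, appears at 1 MHz.
103 MHz mod fs = 8.5 MHz.
8.5 MHz ≤ fs/2 = 15.75 MHz, appears at 8.5 MHz.
91 MHz mod fs = 28 MHz.
28 MHz > fs/2 = 15.75 MHz, folds to fs − 28 MHz = 3.5 MHz.
Distinct values: {1 MHz, 2 MHz, 3.5 MHz, 8.5 MHz}.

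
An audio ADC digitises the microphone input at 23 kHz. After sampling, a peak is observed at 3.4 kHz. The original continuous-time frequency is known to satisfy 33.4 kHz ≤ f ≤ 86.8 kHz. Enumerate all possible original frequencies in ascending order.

Frequencies that alias to 3.4 kHz are k·fs ± 3.4 kHz for integer k ≥ 0.
k=0: 3.4 kHz.
k=1: 19.6 kHz, 26.4 kHz.
k=2: 42.6 kHz, 49.4 kHz.
k=3: 65.6 kHz, 72.4 kHz.
k=4: 88.6 kHz, 95.4 kHz.
Within [33.4 kHz, 86.8 kHz]: 42.6 kHz, 49.4 kHz, 65.6 kHz, 72.4 kHz.

42.6 kHz, 49.4 kHz, 65.6 kHz, 72.4 kHz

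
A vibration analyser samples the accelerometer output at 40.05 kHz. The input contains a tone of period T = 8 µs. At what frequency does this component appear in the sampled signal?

T = 8 µs → f = 1/T = 125 kHz.
125 kHz mod fs = 4.85 kHz.
4.85 kHz ≤ fs/2 = 20.025 kHz, appears at 4.85 kHz.

4.85 kHz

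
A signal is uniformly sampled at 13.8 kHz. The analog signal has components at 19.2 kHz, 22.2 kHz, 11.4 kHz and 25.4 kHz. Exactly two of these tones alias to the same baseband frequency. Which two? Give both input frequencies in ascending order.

fs/2 = 6.9 kHz.
19.2 kHz mod fs = 5.4 kHz.
5.4 kHz ≤ fs/2 = 6.9 kHz, appears at 5.4 kHz.
22.2 kHz mod fs = 8.4 kHz.
8.4 kHz > fs/2 = 6.9 kHz, folds to fs − 8.4 kHz = 5.4 kHz.
11.4 kHz > fs/2 = 6.9 kHz, folds to fs − 11.4 kHz = 2.4 kHz.
25.4 kHz mod fs = 11.6 kHz.
11.6 kHz > fs/2 = 6.9 kHz, folds to fs − 11.6 kHz = 2.2 kHz.
19.2 kHz and 22.2 kHz both map to 5.4 kHz.

19.2 kHz, 22.2 kHz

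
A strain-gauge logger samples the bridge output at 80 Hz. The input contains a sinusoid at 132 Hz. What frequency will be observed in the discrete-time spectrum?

132 Hz mod fs = 52 Hz.
52 Hz > fs/2 = 40 Hz, folds to fs − 52 Hz = 28 Hz.

28 Hz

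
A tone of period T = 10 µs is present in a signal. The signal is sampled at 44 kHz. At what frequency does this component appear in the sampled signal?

12 kHz

T = 10 µs → f = 1/T = 100 kHz.
100 kHz mod fs = 12 kHz.
12 kHz ≤ fs/2 = 22 kHz, appears at 12 kHz.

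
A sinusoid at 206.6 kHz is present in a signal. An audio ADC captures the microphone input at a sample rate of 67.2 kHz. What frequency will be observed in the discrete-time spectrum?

206.6 kHz mod fs = 5 kHz.
5 kHz ≤ fs/2 = 33.6 kHz, appears at 5 kHz.

5 kHz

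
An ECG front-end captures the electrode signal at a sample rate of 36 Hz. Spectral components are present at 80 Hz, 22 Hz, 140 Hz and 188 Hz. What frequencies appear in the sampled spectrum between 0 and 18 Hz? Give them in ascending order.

fs/2 = 18 Hz.
80 Hz mod fs = 8 Hz.
8 Hz ≤ fs/2 = 18 Hz, appears at 8 Hz.
22 Hz > fs/2 = 18 Hz, folds to fs − 22 Hz = 14 Hz.
140 Hz mod fs = 32 Hz.
32 Hz > fs/2 = 18 Hz, folds to fs − 32 Hz = 4 Hz.
188 Hz mod fs = 8 Hz.
8 Hz ≤ fs/2 = 18 Hz, appears at 8 Hz.
Distinct values: {4 Hz, 8 Hz, 14 Hz}.

4 Hz, 8 Hz, 14 Hz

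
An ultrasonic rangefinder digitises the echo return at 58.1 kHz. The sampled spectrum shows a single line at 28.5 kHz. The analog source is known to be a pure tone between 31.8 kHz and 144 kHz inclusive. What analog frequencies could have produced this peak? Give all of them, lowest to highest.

86.6 kHz, 87.7 kHz

Frequencies that alias to 28.5 kHz are k·fs ± 28.5 kHz for integer k ≥ 0.
k=0: 28.5 kHz.
k=1: 29.6 kHz, 86.6 kHz.
k=2: 87.7 kHz, 144.7 kHz.
k=3: 145.8 kHz, 202.8 kHz.
Within [31.8 kHz, 144 kHz]: 86.6 kHz, 87.7 kHz.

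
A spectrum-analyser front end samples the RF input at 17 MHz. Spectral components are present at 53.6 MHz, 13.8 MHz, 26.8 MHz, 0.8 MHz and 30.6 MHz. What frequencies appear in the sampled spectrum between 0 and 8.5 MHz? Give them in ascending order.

0.8 MHz, 2.6 MHz, 3.2 MHz, 3.4 MHz, 7.2 MHz

fs/2 = 8.5 MHz.
53.6 MHz mod fs = 2.6 MHz.
2.6 MHz ≤ fs/2 = 8.5 MHz, appears at 2.6 MHz.
13.8 MHz > fs/2 = 8.5 MHz, folds to fs − 13.8 MHz = 3.2 MHz.
26.8 MHz mod fs = 9.8 MHz.
9.8 MHz > fs/2 = 8.5 MHz, folds to fs − 9.8 MHz = 7.2 MHz.
0.8 MHz ≤ fs/2 = 8.5 MHz, passes unchanged.
30.6 MHz mod fs = 13.6 MHz.
13.6 MHz > fs/2 = 8.5 MHz, folds to fs − 13.6 MHz = 3.4 MHz.
Distinct values: {0.8 MHz, 2.6 MHz, 3.2 MHz, 3.4 MHz, 7.2 MHz}.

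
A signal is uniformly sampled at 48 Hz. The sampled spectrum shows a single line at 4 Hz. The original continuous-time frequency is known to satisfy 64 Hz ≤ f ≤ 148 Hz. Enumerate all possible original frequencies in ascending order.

Frequencies that alias to 4 Hz are k·fs ± 4 Hz for integer k ≥ 0.
k=0: 4 Hz.
k=1: 44 Hz, 52 Hz.
k=2: 92 Hz, 100 Hz.
k=3: 140 Hz, 148 Hz.
k=4: 188 Hz, 196 Hz.
Within [64 Hz, 148 Hz]: 92 Hz, 100 Hz, 140 Hz, 148 Hz.

92 Hz, 100 Hz, 140 Hz, 148 Hz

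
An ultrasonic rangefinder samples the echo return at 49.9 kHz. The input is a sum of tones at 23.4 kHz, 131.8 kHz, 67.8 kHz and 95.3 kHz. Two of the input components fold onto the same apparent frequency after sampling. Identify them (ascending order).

fs/2 = 24.95 kHz.
23.4 kHz ≤ fs/2 = 24.95 kHz, passes unchanged.
131.8 kHz mod fs = 32 kHz.
32 kHz > fs/2 = 24.95 kHz, folds to fs − 32 kHz = 17.9 kHz.
67.8 kHz mod fs = 17.9 kHz.
17.9 kHz ≤ fs/2 = 24.95 kHz, appears at 17.9 kHz.
95.3 kHz mod fs = 45.4 kHz.
45.4 kHz > fs/2 = 24.95 kHz, folds to fs − 45.4 kHz = 4.5 kHz.
67.8 kHz and 131.8 kHz both map to 17.9 kHz.

67.8 kHz, 131.8 kHz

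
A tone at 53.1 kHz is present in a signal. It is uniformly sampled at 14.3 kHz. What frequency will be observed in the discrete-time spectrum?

4.1 kHz

53.1 kHz mod fs = 10.2 kHz.
10.2 kHz > fs/2 = 7.15 kHz, folds to fs − 10.2 kHz = 4.1 kHz.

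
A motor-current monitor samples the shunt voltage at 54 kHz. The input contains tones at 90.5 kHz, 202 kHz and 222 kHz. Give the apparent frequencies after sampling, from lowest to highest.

fs/2 = 27 kHz.
90.5 kHz mod fs = 36.5 kHz.
36.5 kHz > fs/2 = 27 kHz, folds to fs − 36.5 kHz = 17.5 kHz.
202 kHz mod fs = 40 kHz.
40 kHz > fs/2 = 27 kHz, folds to fs − 40 kHz = 14 kHz.
222 kHz mod fs = 6 kHz.
6 kHz ≤ fs/2 = 27 kHz, appears at 6 kHz.
Distinct values: {6 kHz, 14 kHz, 17.5 kHz}.

6 kHz, 14 kHz, 17.5 kHz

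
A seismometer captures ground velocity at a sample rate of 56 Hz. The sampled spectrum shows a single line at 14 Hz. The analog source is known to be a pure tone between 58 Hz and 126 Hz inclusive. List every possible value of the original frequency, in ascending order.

70 Hz, 98 Hz, 126 Hz

Frequencies that alias to 14 Hz are k·fs ± 14 Hz for integer k ≥ 0.
k=0: 14 Hz.
k=1: 42 Hz, 70 Hz.
k=2: 98 Hz, 126 Hz.
k=3: 154 Hz, 182 Hz.
Within [58 Hz, 126 Hz]: 70 Hz, 98 Hz, 126 Hz.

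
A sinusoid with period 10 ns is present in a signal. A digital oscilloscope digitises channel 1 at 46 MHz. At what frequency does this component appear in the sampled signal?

8 MHz

T = 10 ns → f = 1/T = 100 MHz.
100 MHz mod fs = 8 MHz.
8 MHz ≤ fs/2 = 23 MHz, appears at 8 MHz.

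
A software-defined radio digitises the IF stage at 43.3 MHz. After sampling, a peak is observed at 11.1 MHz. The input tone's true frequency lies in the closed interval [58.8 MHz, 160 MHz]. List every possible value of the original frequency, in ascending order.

75.5 MHz, 97.7 MHz, 118.8 MHz, 141 MHz

Frequencies that alias to 11.1 MHz are k·fs ± 11.1 MHz for integer k ≥ 0.
k=0: 11.1 MHz.
k=1: 32.2 MHz, 54.4 MHz.
k=2: 75.5 MHz, 97.7 MHz.
k=3: 118.8 MHz, 141 MHz.
k=4: 162.1 MHz, 184.3 MHz.
Within [58.8 MHz, 160 MHz]: 75.5 MHz, 97.7 MHz, 118.8 MHz, 141 MHz.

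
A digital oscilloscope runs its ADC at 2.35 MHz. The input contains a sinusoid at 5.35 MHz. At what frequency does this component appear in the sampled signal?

0.65 MHz

5.35 MHz mod fs = 0.65 MHz.
0.65 MHz ≤ fs/2 = 1.175 MHz, appears at 0.65 MHz.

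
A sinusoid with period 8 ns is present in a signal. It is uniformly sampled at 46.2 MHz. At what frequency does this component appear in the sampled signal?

T = 8 ns → f = 1/T = 125 MHz.
125 MHz mod fs = 32.6 MHz.
32.6 MHz > fs/2 = 23.1 MHz, folds to fs − 32.6 MHz = 13.6 MHz.

13.6 MHz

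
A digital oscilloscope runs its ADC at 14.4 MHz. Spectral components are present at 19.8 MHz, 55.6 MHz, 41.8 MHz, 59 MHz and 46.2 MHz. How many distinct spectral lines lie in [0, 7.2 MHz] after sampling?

4

fs/2 = 7.2 MHz.
19.8 MHz mod fs = 5.4 MHz.
5.4 MHz ≤ fs/2 = 7.2 MHz, appears at 5.4 MHz.
55.6 MHz mod fs = 12.4 MHz.
12.4 MHz > fs/2 = 7.2 MHz, folds to fs − 12.4 MHz = 2 MHz.
41.8 MHz mod fs = 13 MHz.
13 MHz > fs/2 = 7.2 MHz, folds to fs − 13 MHz = 1.4 MHz.
59 MHz mod fs = 1.4 MHz.
1.4 MHz ≤ fs/2 = 7.2 MHz, appears at 1.4 MHz.
46.2 MHz mod fs = 3 MHz.
3 MHz ≤ fs/2 = 7.2 MHz, appears at 3 MHz.
Distinct values: {1.4 MHz, 2 MHz, 3 MHz, 5.4 MHz} → 4.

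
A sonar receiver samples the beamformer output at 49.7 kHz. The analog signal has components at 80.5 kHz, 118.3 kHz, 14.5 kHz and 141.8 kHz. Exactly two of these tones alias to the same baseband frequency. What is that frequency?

18.9 kHz

fs/2 = 24.85 kHz.
80.5 kHz mod fs = 30.8 kHz.
30.8 kHz > fs/2 = 24.85 kHz, folds to fs − 30.8 kHz = 18.9 kHz.
118.3 kHz mod fs = 18.9 kHz.
18.9 kHz ≤ fs/2 = 24.85 kHz, appears at 18.9 kHz.
14.5 kHz ≤ fs/2 = 24.85 kHz, passes unchanged.
141.8 kHz mod fs = 42.4 kHz.
42.4 kHz > fs/2 = 24.85 kHz, folds to fs − 42.4 kHz = 7.3 kHz.
80.5 kHz and 118.3 kHz both map to 18.9 kHz.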